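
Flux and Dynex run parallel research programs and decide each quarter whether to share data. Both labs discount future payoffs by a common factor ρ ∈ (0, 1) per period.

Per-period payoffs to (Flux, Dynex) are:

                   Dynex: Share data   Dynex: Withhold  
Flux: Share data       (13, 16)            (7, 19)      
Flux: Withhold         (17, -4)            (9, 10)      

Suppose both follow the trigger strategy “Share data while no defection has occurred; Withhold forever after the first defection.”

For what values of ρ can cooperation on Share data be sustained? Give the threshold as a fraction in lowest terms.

1/2

Flux's threshold: (17−13)/(17−9) = 1/2.
Dynex's threshold: (19−16)/(19−10) = 1/3.
1/2 > 1/3, so Flux binds and ρ* = 1/2.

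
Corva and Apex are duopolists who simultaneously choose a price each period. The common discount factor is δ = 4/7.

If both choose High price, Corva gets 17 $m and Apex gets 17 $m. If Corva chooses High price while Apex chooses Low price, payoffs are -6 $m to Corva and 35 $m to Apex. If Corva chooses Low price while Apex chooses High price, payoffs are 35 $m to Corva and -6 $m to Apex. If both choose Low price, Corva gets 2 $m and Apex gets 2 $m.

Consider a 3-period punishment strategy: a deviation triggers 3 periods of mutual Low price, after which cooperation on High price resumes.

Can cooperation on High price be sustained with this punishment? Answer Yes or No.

No

IC: δ+…+δ^3 ≥ (35−17)/(17−2) = 6/5.
At δ = 4/7: partial sum = 1.0845 < 1.2000. Cooperation not sustainable.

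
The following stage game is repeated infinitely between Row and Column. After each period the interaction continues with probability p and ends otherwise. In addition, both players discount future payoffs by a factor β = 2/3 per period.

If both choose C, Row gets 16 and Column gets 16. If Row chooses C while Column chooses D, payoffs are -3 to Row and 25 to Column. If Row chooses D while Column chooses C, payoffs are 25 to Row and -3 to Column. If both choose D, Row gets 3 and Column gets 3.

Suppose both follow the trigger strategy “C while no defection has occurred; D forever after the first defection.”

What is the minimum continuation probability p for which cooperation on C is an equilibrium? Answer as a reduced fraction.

Expected continuation weight on next period's payoff is β·p = 2/3·p, which plays the role of the discount factor.
Cooperation requires 2/3·p ≥ (25−16)/(25−3) = 9/22, hence p ≥ 27/44.

27/44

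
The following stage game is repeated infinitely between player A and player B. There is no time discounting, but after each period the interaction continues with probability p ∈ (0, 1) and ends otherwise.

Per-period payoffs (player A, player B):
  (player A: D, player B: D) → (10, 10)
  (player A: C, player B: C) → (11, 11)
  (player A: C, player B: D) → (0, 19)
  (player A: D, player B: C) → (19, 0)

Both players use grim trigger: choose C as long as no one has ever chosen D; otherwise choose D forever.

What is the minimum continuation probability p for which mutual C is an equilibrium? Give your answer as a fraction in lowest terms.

8/9

Expected cooperation value is 11 + p·11 + p²·11 + … = 11/(1−p); deviation gives 19 + p·10/(1−p).
11 ≥ 19(1−p) + 10p ⇒ 9p ≥ 8 ⇒ p ≥ 8/9.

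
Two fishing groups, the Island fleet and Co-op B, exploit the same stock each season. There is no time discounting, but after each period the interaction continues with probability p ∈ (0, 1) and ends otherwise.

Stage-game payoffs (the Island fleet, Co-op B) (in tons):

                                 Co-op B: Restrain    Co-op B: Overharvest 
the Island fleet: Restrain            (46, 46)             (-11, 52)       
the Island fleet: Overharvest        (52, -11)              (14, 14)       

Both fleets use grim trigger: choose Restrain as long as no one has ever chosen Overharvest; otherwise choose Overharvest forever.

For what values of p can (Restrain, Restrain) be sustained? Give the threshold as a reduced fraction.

3/19

Expected cooperation value is 46 + p·46 + p²·46 + … = 46/(1−p); deviation gives 52 + p·14/(1−p).
46 ≥ 52(1−p) + 14p ⇒ 38p ≥ 6 ⇒ p ≥ 6/38 = 3/19.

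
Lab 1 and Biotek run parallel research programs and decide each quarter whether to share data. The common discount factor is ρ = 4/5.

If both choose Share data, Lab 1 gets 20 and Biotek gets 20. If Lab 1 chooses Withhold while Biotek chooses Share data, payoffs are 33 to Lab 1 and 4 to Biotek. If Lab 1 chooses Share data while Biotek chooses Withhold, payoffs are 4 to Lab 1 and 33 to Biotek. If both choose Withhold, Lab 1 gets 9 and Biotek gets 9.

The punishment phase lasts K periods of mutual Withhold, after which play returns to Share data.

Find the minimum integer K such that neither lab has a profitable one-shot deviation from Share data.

IC: ρ(1−ρ^K)/(1−ρ) ≥ (33−20)/(20−9) = 13/11.
With ρ = 4/5: need 1 − ρ^K ≥ 13/11·(1−4/5)/(4/5), i.e. ρ^K ≤ 0.7045.
Since (4/5)^1 = 0.8000 and (4/5)^2 = 0.6400, the smallest such K is 2.

2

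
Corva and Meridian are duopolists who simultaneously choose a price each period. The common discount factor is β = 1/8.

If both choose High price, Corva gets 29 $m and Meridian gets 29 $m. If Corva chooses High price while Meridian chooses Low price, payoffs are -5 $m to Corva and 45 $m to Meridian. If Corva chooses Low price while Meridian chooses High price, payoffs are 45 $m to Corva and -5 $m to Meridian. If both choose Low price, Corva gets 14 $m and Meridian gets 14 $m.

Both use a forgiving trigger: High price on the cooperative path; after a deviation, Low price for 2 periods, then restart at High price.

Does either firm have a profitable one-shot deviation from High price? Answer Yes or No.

Yes

A one-shot deviation gives 45 now, then 14 for 2 periods, then back to 29.
Gain from deviating: (45−29) today; loss: (29−14) in each of the next 2 periods.
No-deviation condition: (29−14)(β+…+β^2) ≥ 45−29, i.e. β+…+β^2 ≥ 16/15.
At β = 1/8: β+…+β^2 = 0.1406 < 1.0667.
So cooperation is not sustainable.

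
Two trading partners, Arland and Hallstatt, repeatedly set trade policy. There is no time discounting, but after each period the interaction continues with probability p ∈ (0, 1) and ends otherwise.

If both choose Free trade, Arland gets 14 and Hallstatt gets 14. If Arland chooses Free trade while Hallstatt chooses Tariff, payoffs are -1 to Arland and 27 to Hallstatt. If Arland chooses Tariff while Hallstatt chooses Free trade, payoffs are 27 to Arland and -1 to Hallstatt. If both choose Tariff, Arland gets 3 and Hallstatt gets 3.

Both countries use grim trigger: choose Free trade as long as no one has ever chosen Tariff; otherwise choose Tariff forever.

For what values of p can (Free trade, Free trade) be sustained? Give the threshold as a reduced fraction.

13/24

With no time discounting, the continuation probability p plays the role of the discount factor.
Grim-trigger IC: 14/(1−p) ≥ 27 + 3p/(1−p) ⇒ p ≥ (27−14)/(27−3) = 13/24.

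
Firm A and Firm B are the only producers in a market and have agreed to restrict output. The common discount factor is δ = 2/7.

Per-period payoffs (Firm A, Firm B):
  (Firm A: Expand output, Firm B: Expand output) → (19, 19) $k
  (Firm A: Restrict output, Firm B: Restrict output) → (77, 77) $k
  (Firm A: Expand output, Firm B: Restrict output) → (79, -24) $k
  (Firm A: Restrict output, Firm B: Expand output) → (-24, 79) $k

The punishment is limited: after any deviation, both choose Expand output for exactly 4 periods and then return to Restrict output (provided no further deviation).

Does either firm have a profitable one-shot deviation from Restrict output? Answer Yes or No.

Comparing payoff streams over the 5 periods until play realigns: cooperate → 77(1+δ+…+δ^4); deviate → 79 + 19(δ+…+δ^4).
Cooperation is sustained iff (77−19)(δ+…+δ^4) ≥ 79−77.
δ+…+δ^4 = 2/7·(1−(2/7)^4)/(1−2/7) = 0.3973, and (79−77)/(77−19) = 0.0345.
0.3973 ≥ 0.0345, so cooperation is sustainable.

No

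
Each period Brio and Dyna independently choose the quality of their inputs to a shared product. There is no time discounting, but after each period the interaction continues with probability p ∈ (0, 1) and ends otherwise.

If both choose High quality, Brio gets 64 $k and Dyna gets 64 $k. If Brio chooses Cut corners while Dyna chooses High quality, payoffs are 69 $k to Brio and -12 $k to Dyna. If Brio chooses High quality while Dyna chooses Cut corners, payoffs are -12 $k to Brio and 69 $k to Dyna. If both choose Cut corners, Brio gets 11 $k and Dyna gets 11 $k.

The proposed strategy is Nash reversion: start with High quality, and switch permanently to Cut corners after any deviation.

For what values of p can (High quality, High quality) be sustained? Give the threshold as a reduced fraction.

5/58

With no time discounting, the continuation probability p plays the role of the discount factor.
Grim-trigger IC: 64/(1−p) ≥ 69 + 11p/(1−p) ⇒ p ≥ (69−64)/(69−11) = 5/58.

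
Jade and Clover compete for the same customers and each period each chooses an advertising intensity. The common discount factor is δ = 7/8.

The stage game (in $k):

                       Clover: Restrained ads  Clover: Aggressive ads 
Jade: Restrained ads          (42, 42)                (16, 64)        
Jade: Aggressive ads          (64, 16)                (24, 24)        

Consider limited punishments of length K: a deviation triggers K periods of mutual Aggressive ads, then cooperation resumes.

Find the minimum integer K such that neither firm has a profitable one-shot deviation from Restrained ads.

2

IC: δ(1−δ^K)/(1−δ) ≥ (64−42)/(42−24) = 11/9.
With δ = 7/8: need 1 − δ^K ≥ 11/9·(1−7/8)/(7/8), i.e. δ^K ≤ 0.8254.
Since (7/8)^1 = 0.8750 and (7/8)^2 = 0.7656, the smallest such K is 2.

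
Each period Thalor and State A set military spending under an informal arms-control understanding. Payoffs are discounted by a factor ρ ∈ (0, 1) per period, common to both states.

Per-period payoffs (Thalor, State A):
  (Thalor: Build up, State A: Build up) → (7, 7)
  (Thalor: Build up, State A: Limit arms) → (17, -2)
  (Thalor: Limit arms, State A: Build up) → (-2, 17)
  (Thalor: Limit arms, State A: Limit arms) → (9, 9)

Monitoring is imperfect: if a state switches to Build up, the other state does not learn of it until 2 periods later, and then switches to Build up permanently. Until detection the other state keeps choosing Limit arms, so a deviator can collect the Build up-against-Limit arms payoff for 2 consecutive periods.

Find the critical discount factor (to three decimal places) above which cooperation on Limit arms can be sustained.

A deviator earns 17 for 2 periods, then 7 forever; cooperating earns 9 forever. Multiplying the IC by (1−ρ):
9 ≥ 17(1−ρ^2) + 7ρ^2, so 10·ρ^2 ≥ 8 and ρ^2 ≥ 4/5.
ρ ≥ (4/5)^(1/2) ≈ 0.894.

0.894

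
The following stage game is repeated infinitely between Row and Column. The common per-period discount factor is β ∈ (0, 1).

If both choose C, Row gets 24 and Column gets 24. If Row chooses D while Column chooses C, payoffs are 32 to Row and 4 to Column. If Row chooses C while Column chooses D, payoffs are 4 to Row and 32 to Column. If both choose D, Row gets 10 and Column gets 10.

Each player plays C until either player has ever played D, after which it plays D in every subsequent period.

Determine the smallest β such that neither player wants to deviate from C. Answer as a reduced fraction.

4/11

One-period gain from deviating is 32 − 24 = 8. The loss is 24 − 10 = 14 in every subsequent period, with present value 14·β/(1−β).
Deviation is unprofitable when 14·β/(1−β) ≥ 8, i.e. β/(1−β) ≥ 4/7.
Equivalently β ≥ 8/(8+14) = 4/11.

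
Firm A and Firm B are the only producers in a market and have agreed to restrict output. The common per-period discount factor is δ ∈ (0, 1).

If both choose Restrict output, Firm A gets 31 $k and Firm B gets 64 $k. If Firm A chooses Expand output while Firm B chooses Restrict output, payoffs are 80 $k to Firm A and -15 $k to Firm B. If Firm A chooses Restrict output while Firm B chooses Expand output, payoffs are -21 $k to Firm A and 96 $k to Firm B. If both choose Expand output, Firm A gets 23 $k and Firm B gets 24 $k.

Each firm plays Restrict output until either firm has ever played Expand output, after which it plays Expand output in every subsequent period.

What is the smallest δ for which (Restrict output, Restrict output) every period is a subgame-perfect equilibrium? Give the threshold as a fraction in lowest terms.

Firm A: cooperation gives 31 each period; deviation gives 80 once then 23 forever.
  31/(1−δ) ≥ 80 + 23δ/(1−δ) ⇒ δ ≥ 49/57.
Firm B: cooperation gives 64 each period; deviation gives 96 once then 24 forever.
  δ ≥ 32/72 = 4/9.
Both must hold, so the binding constraint is Firm A's: δ ≥ 49/57.

49/57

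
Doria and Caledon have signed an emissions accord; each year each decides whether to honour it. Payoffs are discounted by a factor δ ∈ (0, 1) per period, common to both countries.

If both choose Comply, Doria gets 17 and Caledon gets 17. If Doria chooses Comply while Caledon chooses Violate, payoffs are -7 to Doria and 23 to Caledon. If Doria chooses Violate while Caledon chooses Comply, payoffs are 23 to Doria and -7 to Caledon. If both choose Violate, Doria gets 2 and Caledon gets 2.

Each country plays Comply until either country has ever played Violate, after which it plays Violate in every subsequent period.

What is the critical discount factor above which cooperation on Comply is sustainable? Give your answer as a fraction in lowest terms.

17/(1−δ) ≥ 23 + 2δ/(1−δ)
17 ≥ 23 − 21δ
δ ≥ 6/21 = 2/7.

2/7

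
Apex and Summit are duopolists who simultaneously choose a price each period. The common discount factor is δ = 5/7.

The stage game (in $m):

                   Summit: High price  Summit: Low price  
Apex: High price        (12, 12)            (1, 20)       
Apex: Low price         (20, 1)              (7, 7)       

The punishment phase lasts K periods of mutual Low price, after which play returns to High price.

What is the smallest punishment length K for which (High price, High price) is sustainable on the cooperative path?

Need Σ_{k=1}^{K} δ^k ≥ (20−12)/(12−7) = 1.6000 at δ = 5/7.
At K = 3 the sum is 1.5889 < 1.6000; at K = 4 it is 1.8492 ≥ 1.6000.
So the minimum punishment length is K = 4.

4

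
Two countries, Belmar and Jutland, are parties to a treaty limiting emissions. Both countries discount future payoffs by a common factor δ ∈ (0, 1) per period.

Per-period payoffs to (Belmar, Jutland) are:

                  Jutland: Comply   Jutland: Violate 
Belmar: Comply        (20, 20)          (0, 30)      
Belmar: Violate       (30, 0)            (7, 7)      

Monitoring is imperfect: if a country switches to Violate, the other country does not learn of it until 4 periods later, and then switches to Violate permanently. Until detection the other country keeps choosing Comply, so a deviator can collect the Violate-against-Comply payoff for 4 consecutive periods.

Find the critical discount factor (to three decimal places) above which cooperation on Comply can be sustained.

The best deviation is to choose Violate for all 4 undetected periods, earning 30 each, then 7 forever once detected.
Deviation value: 30(1−δ^4)/(1−δ) + 7δ^4/(1−δ); cooperation value: 20/(1−δ).
IC: 20 ≥ 30(1−δ^4) + 7δ^4 = 30 − 23δ^4.
So δ^4 ≥ 10/23, giving δ ≥ (10/23)^(1/4) ≈ 0.812.

0.812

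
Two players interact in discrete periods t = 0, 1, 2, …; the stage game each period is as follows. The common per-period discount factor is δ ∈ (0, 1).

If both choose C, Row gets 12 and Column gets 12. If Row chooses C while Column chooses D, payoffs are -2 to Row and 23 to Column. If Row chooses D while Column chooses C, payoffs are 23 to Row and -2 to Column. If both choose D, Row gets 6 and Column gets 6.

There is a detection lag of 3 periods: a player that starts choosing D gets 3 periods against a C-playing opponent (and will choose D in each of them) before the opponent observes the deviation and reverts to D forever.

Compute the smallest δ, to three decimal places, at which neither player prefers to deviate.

A deviator earns 23 for 3 periods, then 6 forever; cooperating earns 12 forever. Multiplying the IC by (1−δ):
12 ≥ 23(1−δ^3) + 6δ^3, so 17·δ^3 ≥ 11 and δ^3 ≥ 11/17.
δ ≥ (11/17)^(1/3) ≈ 0.865.

0.865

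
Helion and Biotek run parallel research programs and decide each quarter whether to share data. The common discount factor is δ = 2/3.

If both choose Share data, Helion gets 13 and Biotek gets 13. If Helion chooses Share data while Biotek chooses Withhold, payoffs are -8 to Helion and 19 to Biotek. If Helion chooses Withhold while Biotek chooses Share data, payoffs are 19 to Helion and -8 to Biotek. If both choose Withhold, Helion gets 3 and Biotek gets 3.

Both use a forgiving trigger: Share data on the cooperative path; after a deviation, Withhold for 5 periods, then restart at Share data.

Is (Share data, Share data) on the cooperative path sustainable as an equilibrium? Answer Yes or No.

Yes

A one-shot deviation gives 19 now, then 3 for 5 periods, then back to 13.
Gain from deviating: (19−13) today; loss: (13−3) in each of the next 5 periods.
No-deviation condition: (13−3)(δ+…+δ^5) ≥ 19−13, i.e. δ+…+δ^5 ≥ 3/5.
At δ = 2/3: δ+…+δ^5 = 1.7366 ≥ 0.6000.
So cooperation is sustainable.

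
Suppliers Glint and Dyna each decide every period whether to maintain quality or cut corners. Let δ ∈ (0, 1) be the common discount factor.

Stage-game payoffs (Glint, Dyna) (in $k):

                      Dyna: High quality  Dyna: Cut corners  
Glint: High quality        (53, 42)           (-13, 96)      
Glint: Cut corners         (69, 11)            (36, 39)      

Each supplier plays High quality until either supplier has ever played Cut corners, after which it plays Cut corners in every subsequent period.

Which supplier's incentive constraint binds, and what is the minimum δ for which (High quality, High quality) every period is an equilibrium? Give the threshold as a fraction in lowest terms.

Dyna; δ ≥ 18/19

Glint's threshold: (69−53)/(69−36) = 16/33.
Dyna's threshold: (96−42)/(96−39) = 18/19.
16/33 < 18/19, so Dyna binds and δ* = 18/19.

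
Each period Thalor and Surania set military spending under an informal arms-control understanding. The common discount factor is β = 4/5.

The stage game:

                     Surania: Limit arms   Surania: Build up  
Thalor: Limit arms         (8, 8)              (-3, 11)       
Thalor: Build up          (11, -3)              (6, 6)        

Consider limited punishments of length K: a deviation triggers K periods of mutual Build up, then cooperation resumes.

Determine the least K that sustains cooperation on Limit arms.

3

No profitable deviation requires (8−6)(β+…+β^K) ≥ 11−8, i.e. β+…+β^K ≥ 3/2 ≈ 1.5000.
With β = 4/5, the partial sums are K=1: 0.8000, K=2: 1.4400, K=3: 1.9520.
K = 3 is the first length at which the sum reaches 1.5000.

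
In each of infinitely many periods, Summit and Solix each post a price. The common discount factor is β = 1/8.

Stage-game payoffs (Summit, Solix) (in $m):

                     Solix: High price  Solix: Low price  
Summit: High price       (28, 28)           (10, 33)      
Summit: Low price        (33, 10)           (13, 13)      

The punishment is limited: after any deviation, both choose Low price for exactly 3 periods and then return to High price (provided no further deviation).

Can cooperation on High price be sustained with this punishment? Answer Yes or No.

IC: β+…+β^3 ≥ (33−28)/(28−13) = 1/3.
At β = 1/8: partial sum = 0.1426 < 0.3333. Cooperation not sustainable.

No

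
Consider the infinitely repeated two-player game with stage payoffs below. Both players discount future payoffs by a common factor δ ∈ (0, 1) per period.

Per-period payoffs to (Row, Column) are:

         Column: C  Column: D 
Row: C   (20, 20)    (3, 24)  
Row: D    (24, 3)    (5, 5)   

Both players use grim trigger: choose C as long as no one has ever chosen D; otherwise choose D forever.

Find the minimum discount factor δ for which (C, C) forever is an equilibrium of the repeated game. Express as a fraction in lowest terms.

Cooperation forever yields 20 each period: 20/(1−δ).
Deviating yields 24 once, then 5 forever: 24 + 5δ/(1−δ).
No profitable deviation requires 20/(1−δ) ≥ 24 + 5δ/(1−δ).
Multiplying by (1−δ): 20 ≥ 24(1−δ) + 5δ = 24 − 19δ.
So 19δ ≥ 4, i.e. δ ≥ 4/19.

4/19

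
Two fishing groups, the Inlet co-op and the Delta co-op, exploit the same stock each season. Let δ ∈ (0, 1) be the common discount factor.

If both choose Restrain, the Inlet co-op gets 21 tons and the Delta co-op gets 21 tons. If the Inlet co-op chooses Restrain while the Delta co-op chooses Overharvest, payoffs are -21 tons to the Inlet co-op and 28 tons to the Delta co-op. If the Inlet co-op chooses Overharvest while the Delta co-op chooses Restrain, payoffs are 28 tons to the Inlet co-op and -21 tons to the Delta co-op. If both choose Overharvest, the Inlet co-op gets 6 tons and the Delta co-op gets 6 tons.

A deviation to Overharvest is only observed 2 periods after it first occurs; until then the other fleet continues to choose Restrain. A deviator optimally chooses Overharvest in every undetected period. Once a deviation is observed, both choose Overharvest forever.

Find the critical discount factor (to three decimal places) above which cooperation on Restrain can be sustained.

Deviating for the 2 undetected periods gains 28−21 = 7 per period over cooperation, then loses 21−6 = 15 per period forever once punishment starts.
Gain: 7(1 + δ + … + δ^1); loss: 15·δ^2/(1−δ).
No profitable deviation ⇔ 7(1−δ^2) ≤ 15·δ^2, i.e. δ^2 ≥ 7/(7+15) = 7/22.
Hence δ ≥ (7/22)^(1/2) ≈ 0.564.

0.564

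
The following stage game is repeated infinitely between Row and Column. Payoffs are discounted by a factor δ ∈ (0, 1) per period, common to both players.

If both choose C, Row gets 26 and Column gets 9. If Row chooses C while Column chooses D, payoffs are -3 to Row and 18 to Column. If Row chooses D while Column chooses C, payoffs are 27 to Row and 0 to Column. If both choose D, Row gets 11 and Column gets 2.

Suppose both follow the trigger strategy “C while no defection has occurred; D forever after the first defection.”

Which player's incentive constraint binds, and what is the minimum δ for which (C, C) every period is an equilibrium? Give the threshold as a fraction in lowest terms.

Column; δ ≥ 9/16

Row's threshold: (27−26)/(27−11) = 1/16.
Column's threshold: (18−9)/(18−2) = 9/16.
1/16 < 9/16, so Column binds and δ* = 9/16.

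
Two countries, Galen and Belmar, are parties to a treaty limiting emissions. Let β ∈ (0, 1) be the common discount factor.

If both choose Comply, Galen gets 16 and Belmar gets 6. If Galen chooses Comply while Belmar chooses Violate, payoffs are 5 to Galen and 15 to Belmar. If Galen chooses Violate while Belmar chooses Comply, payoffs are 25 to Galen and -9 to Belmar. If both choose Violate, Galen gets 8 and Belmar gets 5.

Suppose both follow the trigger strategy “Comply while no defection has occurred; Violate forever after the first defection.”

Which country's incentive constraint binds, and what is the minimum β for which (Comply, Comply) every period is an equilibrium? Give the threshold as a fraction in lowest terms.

Belmar; β ≥ 9/10

For Galen: deviation gain 25−16 = 9, per-period punishment loss 16−8 = 8. IC gives β ≥ 9/17.
For Belmar: gain 9, loss 1 per period, so β ≥ 9/10.
The tighter constraint is Belmar's, so cooperation needs β ≥ 9/10.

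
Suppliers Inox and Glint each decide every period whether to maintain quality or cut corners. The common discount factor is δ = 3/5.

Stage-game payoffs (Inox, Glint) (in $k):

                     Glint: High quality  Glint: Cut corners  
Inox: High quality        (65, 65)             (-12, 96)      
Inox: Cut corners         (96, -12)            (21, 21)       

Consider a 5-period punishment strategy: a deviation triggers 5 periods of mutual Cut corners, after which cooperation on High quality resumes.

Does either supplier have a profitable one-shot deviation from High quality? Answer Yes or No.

No

IC: δ+…+δ^5 ≥ (96−65)/(65−21) = 31/44.
At δ = 3/5: partial sum = 1.3834 ≥ 0.7045. Cooperation sustainable.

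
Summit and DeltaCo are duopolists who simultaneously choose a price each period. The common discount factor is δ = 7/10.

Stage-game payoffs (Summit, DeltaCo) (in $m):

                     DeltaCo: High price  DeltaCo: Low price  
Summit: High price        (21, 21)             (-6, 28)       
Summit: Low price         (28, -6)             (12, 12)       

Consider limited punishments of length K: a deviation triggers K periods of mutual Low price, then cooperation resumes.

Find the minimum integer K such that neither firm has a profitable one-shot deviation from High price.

2

Need Σ_{k=1}^{K} δ^k ≥ (28−21)/(21−12) = 0.7778 at δ = 7/10.
At K = 1 the sum is 0.7000 < 0.7778; at K = 2 it is 1.1900 ≥ 0.7778.
So the minimum punishment length is K = 2.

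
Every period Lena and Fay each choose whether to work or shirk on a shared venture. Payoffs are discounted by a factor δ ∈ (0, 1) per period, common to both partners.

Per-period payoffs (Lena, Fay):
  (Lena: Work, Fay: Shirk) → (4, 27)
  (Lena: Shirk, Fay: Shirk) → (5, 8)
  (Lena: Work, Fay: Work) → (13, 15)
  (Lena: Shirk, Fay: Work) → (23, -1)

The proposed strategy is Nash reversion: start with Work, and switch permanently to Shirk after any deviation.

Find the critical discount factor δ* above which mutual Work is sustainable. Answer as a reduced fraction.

Lena's threshold: (23−13)/(23−5) = 5/9.
Fay's threshold: (27−15)/(27−8) = 12/19.
5/9 < 12/19, so Fay binds and δ* = 12/19.

12/19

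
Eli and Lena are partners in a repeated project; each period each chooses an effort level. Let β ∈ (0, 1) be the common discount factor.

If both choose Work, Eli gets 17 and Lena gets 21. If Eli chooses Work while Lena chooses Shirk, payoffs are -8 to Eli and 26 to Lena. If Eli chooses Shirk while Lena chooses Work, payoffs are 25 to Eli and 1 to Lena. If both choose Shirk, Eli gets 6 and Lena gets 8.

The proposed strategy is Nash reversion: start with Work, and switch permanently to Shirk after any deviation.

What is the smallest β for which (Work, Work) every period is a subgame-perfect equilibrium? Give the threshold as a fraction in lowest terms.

For Eli: deviation gain 25−17 = 8, per-period punishment loss 17−6 = 11. IC gives β ≥ 8/19.
For Lena: gain 5, loss 13 per period, so β ≥ 5/18.
The tighter constraint is Eli's, so cooperation needs β ≥ 8/19.

8/19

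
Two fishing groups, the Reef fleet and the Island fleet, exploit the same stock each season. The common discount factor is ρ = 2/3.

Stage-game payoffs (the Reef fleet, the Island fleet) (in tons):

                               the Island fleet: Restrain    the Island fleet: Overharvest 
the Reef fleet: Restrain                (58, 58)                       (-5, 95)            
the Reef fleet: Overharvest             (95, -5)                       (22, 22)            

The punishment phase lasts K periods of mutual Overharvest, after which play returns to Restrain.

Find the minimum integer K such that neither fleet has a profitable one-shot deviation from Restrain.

IC: ρ(1−ρ^K)/(1−ρ) ≥ (95−58)/(58−22) = 37/36.
With ρ = 2/3: need 1 − ρ^K ≥ 37/36·(1−2/3)/(2/3), i.e. ρ^K ≤ 0.4861.
Since (2/3)^1 = 0.6667 and (2/3)^2 = 0.4444, the smallest such K is 2.

2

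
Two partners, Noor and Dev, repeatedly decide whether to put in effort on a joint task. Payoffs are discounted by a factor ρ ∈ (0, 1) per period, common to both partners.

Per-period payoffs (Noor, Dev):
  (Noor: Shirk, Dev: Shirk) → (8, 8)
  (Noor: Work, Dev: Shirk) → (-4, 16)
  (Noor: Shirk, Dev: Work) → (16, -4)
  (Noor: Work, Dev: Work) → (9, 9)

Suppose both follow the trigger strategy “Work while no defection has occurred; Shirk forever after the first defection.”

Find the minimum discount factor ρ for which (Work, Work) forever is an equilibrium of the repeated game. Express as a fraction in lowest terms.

7/8

9/(1−ρ) ≥ 16 + 8ρ/(1−ρ)
9 ≥ 16 − 8ρ
ρ ≥ 7/8.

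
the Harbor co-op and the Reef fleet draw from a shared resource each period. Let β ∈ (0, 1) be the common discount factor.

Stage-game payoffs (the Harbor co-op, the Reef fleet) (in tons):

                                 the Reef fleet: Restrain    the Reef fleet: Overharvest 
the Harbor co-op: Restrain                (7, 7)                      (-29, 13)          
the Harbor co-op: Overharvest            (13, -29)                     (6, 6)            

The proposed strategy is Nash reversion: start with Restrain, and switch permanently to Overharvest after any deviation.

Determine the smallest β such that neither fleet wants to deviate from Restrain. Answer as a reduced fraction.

Cooperation forever yields 7 each period: 7/(1−β).
Deviating yields 13 once, then 6 forever: 13 + 6β/(1−β).
No profitable deviation requires 7/(1−β) ≥ 13 + 6β/(1−β).
Multiplying by (1−β): 7 ≥ 13(1−β) + 6β = 13 − 7β.
So 7β ≥ 6, i.e. β ≥ 6/7.

6/7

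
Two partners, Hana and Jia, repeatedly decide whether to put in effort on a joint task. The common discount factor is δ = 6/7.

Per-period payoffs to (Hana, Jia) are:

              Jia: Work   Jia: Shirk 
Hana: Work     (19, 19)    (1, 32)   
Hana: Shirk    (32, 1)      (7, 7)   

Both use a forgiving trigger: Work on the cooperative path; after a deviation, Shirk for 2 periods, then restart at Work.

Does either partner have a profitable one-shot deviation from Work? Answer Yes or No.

IC: δ+…+δ^2 ≥ (32−19)/(19−7) = 13/12.
At δ = 6/7: partial sum = 1.5918 ≥ 1.0833. Cooperation sustainable.

No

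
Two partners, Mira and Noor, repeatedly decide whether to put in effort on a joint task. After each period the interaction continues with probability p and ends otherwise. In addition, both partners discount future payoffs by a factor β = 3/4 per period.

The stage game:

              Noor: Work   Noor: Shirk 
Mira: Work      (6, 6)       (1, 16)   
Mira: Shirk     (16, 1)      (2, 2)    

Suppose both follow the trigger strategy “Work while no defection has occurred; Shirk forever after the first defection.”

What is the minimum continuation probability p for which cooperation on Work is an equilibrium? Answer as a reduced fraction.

With continuation probability p and discount β, the effective per-period discount factor is βp.
Grim-trigger IC: βp ≥ (16−6)/(16−2) = 5/7.
So p ≥ (5/7)/(3/4) = 20/21.

20/21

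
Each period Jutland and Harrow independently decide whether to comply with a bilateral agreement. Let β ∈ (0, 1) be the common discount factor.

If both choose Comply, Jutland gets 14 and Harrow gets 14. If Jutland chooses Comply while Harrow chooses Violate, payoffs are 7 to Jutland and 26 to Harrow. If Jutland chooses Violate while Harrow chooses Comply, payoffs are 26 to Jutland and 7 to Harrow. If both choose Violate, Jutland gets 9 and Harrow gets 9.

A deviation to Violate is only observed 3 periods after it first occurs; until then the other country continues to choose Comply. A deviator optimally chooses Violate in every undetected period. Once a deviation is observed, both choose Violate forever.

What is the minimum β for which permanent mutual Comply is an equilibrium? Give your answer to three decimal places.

A deviator earns 26 for 3 periods, then 9 forever; cooperating earns 14 forever. Multiplying the IC by (1−β):
14 ≥ 26(1−β^3) + 9β^3, so 17·β^3 ≥ 12 and β^3 ≥ 12/17.
β ≥ (12/17)^(1/3) ≈ 0.890.

0.890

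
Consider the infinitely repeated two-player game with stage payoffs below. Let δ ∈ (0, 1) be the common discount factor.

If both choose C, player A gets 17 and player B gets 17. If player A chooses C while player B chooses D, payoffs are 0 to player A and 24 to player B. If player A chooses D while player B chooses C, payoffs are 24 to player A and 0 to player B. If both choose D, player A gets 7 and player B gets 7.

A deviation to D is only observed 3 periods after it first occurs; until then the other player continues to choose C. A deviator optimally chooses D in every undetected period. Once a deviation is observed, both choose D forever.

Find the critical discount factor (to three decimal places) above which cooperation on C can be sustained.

The best deviation is to choose D for all 3 undetected periods, earning 24 each, then 7 forever once detected.
Deviation value: 24(1−δ^3)/(1−δ) + 7δ^3/(1−δ); cooperation value: 17/(1−δ).
IC: 17 ≥ 24(1−δ^3) + 7δ^3 = 24 − 17δ^3.
So δ^3 ≥ 7/17, giving δ ≥ (7/17)^(1/3) ≈ 0.744.

0.744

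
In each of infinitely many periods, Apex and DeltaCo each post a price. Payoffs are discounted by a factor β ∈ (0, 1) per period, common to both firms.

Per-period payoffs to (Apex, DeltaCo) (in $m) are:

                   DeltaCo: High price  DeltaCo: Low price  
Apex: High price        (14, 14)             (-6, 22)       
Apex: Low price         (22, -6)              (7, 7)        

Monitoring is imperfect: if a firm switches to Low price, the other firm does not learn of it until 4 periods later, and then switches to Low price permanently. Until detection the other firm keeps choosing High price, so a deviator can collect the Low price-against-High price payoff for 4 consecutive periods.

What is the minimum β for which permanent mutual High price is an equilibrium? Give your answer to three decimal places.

0.855

A deviator earns 22 for 4 periods, then 7 forever; cooperating earns 14 forever. Multiplying the IC by (1−β):
14 ≥ 22(1−β^4) + 7β^4, so 15·β^4 ≥ 8 and β^4 ≥ 8/15.
β ≥ (8/15)^(1/4) ≈ 0.855.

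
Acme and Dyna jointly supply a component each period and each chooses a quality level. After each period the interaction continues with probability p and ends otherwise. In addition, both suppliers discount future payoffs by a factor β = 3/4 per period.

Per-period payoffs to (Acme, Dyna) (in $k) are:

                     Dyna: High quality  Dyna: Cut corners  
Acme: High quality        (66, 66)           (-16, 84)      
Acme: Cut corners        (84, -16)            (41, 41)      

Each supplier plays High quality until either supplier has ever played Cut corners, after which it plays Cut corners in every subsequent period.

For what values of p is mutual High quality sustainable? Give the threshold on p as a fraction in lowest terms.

24/43

With continuation probability p and discount β, the effective per-period discount factor is βp.
Grim-trigger IC: βp ≥ (84−66)/(84−41) = 18/43.
So p ≥ (18/43)/(3/4) = 24/43.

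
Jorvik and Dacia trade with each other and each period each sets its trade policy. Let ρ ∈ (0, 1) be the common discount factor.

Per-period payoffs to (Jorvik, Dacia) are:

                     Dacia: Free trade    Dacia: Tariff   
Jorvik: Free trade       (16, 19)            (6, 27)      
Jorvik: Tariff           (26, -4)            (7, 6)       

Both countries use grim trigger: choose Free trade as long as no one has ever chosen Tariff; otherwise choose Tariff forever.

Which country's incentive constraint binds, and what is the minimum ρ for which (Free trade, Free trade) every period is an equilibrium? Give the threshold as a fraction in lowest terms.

Jorvik's threshold: (26−16)/(26−7) = 10/19.
Dacia's threshold: (27−19)/(27−6) = 8/21.
10/19 > 8/21, so Jorvik binds and ρ* = 10/19.

Jorvik; ρ ≥ 10/19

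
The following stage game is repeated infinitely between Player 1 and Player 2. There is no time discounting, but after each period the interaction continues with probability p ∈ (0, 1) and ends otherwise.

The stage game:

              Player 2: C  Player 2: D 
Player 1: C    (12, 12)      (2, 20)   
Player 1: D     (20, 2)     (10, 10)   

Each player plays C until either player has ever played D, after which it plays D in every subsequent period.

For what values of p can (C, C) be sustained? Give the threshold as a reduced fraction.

4/5

Expected cooperation value is 12 + p·12 + p²·12 + … = 12/(1−p); deviation gives 20 + p·10/(1−p).
12 ≥ 20(1−p) + 10p ⇒ 10p ≥ 8 ⇒ p ≥ 8/10 = 4/5.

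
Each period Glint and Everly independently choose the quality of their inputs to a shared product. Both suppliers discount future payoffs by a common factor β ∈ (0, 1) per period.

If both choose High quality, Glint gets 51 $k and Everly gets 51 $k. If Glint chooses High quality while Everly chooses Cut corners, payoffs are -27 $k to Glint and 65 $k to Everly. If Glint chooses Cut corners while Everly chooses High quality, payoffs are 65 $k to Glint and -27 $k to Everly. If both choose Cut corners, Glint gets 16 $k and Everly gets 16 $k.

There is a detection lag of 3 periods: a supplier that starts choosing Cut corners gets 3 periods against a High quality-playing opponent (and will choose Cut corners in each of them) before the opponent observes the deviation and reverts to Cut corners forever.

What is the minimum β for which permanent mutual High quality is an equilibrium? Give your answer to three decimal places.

A deviator earns 65 for 3 periods, then 16 forever; cooperating earns 51 forever. Multiplying the IC by (1−β):
51 ≥ 65(1−β^3) + 16β^3, so 49·β^3 ≥ 14 and β^3 ≥ 2/7.
β ≥ (2/7)^(1/3) ≈ 0.659.

0.659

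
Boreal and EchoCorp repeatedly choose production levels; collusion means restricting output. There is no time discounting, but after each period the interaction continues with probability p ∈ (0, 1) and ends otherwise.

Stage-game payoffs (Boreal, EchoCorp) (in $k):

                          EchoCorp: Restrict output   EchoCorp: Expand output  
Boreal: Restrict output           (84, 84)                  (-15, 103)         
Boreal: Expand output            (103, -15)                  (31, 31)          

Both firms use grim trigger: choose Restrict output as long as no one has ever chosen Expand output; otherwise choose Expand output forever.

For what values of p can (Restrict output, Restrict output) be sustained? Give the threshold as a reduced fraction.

With no time discounting, the continuation probability p plays the role of the discount factor.
Grim-trigger IC: 84/(1−p) ≥ 103 + 31p/(1−p) ⇒ p ≥ (103−84)/(103−31) = 19/72.

19/72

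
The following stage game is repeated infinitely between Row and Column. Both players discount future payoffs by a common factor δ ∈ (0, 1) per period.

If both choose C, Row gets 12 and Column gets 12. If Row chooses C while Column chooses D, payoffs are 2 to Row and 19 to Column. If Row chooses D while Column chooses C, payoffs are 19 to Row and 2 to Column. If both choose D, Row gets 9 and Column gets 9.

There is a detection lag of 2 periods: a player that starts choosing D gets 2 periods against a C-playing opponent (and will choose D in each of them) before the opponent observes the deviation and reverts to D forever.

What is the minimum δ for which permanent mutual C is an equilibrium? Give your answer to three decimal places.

A deviator earns 19 for 2 periods, then 9 forever; cooperating earns 12 forever. Multiplying the IC by (1−δ):
12 ≥ 19(1−δ^2) + 9δ^2, so 10·δ^2 ≥ 7 and δ^2 ≥ 7/10.
δ ≥ (7/10)^(1/2) ≈ 0.837.

0.837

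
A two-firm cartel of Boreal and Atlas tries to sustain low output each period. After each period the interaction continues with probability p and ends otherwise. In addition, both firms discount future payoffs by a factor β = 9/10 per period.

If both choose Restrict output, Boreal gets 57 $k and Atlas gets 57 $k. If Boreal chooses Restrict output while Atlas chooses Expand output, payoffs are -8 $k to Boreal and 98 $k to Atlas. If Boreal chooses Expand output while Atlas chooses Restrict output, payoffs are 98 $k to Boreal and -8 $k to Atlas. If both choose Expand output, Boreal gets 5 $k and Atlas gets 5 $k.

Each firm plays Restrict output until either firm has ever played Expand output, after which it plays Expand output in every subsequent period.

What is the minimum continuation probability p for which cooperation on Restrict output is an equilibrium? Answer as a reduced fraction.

With continuation probability p and discount β, the effective per-period discount factor is βp.
Grim-trigger IC: βp ≥ (98−57)/(98−5) = 41/93.
So p ≥ (41/93)/(9/10) = 410/837.

410/837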